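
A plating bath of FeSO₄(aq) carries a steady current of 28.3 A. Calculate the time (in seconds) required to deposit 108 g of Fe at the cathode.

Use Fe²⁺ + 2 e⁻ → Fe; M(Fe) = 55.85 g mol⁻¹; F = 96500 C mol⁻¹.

n(Fe) = m/M = 108 / 55.85 = 1.934 mol.
Each Fe atom requires 2 electrons, so n(e⁻) = 2 × 1.934 = 3.868 mol.
Q = n(e⁻)·F = 3.868 × 96500 = 373200 C.
t = Q/I = 373200 / 28.30 A = 13190 s.

13200 s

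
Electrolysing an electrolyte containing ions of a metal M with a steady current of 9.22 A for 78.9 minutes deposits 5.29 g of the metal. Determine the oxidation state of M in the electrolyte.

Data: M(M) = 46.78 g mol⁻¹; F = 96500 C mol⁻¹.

+4

Q = I·t = 9.220 A × 4734.0 s = 43650 C, so n(e⁻) = 43650/96500 = 0.4523 mol.
n(M) deposited = 5.29 / 46.78 = 0.1131 mol.
Electrons per atom = n(e⁻)/n(M) = 0.4523 / 0.1131 = 4.00 ≈ 4, so the ion is M⁴⁺.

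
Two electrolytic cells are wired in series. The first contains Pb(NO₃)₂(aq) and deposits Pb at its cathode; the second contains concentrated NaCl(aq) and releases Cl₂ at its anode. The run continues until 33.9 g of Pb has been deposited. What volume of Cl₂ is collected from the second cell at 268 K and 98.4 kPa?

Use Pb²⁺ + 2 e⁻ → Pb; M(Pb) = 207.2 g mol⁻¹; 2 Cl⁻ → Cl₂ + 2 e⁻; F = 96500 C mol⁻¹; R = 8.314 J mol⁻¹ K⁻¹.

3.70 L

n(Pb) = 33.9 / 207.2 = 0.1636 mol, so n(e⁻) = 2 × 0.1636 = 0.3272 mol.
The cells are in series, so the same 0.3272 mol of electrons passes through the second cell.
2 Cl⁻ → Cl₂ + 2 e⁻ — 2 mol e⁻ per mol Cl₂, so n(Cl₂) = 0.3272/2 = 0.1636 mol.
V = nRT/P = (0.1636 × 8.314 × 268) / (98.4 × 10³) = 0.00370 m³ = 3.70 L.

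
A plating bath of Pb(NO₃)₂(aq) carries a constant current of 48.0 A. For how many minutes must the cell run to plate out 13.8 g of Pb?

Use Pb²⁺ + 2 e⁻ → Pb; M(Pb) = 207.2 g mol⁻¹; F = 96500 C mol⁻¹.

4.46 min

n(Pb) = m/M = 13.8 / 207.2 = 0.06660 mol.
Each Pb atom requires 2 electrons, so n(e⁻) = 2 × 0.06660 = 0.1332 mol.
Q = n(e⁻)·F = 0.1332 × 96500 = 12850 C.
t = Q/I = 12850 / 48.00 A = 267.8 s = 4.46 min.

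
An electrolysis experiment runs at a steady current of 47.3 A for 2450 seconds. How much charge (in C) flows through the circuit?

1.16 × 10⁵ C

Q = I·t = 47.30 A × 2450.0 s = 1.16 × 10⁵ C.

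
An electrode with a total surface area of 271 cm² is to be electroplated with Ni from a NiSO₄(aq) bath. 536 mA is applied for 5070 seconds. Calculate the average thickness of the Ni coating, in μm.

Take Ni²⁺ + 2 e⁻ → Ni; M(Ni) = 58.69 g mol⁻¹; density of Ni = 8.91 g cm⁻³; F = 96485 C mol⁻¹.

3.42 μm

Q = I·t = 0.5360 × 5070.0 = 2718 C; n(e⁻) = 0.02817 mol.
n(Ni) = n(e⁻)/2 = 0.01408 mol, so m = 0.01408 × 58.69 = 0.8265 g.
Volume = m/ρ = 0.8265 / 8.91 = 0.09276 cm³.
Thickness = V/A = 0.09276 / 271 = 3.42 × 10⁻⁴ cm = 3.42 μm.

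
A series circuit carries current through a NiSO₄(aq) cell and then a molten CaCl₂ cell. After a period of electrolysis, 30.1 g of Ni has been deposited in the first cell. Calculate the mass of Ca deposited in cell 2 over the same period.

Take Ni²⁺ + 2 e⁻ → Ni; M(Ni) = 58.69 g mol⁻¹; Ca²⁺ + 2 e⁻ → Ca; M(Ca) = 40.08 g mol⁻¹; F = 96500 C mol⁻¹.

n(Ni) = 30.1 / 58.69 = 0.5129 mol.
Since Ni²⁺ + 2 e⁻ → Ni, n(e⁻) passed = 2 × 0.5129 = 1.026 mol.
Cells in series carry the same charge, so the same 1.026 mol of electrons passes through cell 2.
Ca²⁺ + 2 e⁻ → Ca, so n(Ca) = 1.026 / 2 = 0.5129 mol.
m(Ca) = 0.5129 × 40.08 = 20.6 g.

20.6 g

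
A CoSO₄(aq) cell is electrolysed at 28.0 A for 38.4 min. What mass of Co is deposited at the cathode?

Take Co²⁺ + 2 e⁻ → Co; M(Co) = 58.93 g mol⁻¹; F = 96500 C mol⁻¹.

19.7 g

Q = I·t = 28.00 A × 2304.0 s = 64510 C.
n(e⁻) = Q/F = 64510 / 96500 = 0.6685 mol.
Co²⁺ + 2 e⁻ → Co, so n(Co) = n(e⁻)/2 = 0.3343 mol.
m = n·M = 0.3343 × 58.93 = 19.7 g.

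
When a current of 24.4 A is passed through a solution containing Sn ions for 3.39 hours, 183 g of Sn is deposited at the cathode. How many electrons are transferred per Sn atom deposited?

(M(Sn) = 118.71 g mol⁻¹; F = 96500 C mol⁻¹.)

2

Q = I·t = 24.40 A × 12204 s = 297800 C, so n(e⁻) = 297800/96500 = 3.086 mol.
n(Sn) deposited = 183 / 118.71 = 1.542 mol.
Electrons per atom = n(e⁻)/n(Sn) = 3.086 / 1.542 = 2.00 ≈ 2, so the ion is Sn²⁺.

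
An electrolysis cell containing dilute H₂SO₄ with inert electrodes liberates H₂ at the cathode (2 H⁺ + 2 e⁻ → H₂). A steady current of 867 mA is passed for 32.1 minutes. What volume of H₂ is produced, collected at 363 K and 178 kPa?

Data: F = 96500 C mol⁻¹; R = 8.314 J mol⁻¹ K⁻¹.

0.147 L

Q = I·t = 0.8670 A × 1926.0 s = 1670 C.
n(e⁻) = Q/F = 1670 / 96500 = 0.01730 mol.
2 electrons are transferred per H₂ molecule, so n(H₂) = 0.01730 / 2 = 0.008652 mol.
V = nRT/P = (0.008652 × 8.314 × 363) / (178 × 10³ Pa) = 1.47 × 10⁻⁴ m³ = 0.147 L.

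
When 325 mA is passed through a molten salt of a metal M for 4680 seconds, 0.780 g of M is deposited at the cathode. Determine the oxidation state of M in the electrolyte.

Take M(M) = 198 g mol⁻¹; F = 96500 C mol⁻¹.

+4

Q = I·t = 0.3250 A × 4680.0 s = 1521 C, so n(e⁻) = 1521/96500 = 0.01576 mol.
n(M) deposited = 0.780 / 198 = 0.003939 mol.
Electrons per atom = n(e⁻)/n(M) = 0.01576 / 0.003939 = 4.00 ≈ 4, so the ion is M⁴⁺.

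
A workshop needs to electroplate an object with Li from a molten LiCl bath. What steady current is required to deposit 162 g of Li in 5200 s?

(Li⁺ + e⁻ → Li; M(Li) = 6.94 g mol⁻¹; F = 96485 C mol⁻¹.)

n(Li) = 162 / 6.94 = 23.34 mol.
n(e⁻) = 1 × 23.34 = 23.34 mol.
Q = n(e⁻)·F = 23.34 × 96485 = 2252000 C.
I = Q/t = 2252000 / 5200.0 s = 433 A.

433 A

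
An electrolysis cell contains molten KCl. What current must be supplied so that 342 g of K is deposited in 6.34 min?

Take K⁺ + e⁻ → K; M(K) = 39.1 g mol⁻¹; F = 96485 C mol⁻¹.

n(K) = 342 / 39.1 = 8.747 mol.
n(e⁻) = 1 × 8.747 = 8.747 mol.
Q = n(e⁻)·F = 8.747 × 96485 = 843900 C.
I = Q/t = 843900 / 380.40 s = 2220 A.

2220 A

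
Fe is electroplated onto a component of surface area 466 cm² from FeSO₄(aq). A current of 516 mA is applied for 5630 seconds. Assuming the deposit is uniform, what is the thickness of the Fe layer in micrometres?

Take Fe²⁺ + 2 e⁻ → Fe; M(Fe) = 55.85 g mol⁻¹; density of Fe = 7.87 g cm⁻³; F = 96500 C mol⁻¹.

Q = I·t = 0.5160 × 5630.0 = 2905 C; n(e⁻) = 0.03010 mol.
n(Fe) = n(e⁻)/2 = 0.01505 mol, so m = 0.01505 × 55.85 = 0.8407 g.
Volume = m/ρ = 0.8407 / 7.87 = 0.1068 cm³.
Thickness = V/A = 0.1068 / 466 = 2.29 × 10⁻⁴ cm = 2.29 μm.

2.29 μm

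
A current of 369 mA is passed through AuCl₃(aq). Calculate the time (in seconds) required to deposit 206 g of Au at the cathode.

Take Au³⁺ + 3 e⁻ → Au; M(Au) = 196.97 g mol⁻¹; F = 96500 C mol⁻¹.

n(Au) = m/M = 206 / 196.97 = 1.046 mol.
Each Au atom requires 3 electrons, so n(e⁻) = 3 × 1.046 = 3.138 mol.
Q = n(e⁻)·F = 3.138 × 96500 = 302800 C.
t = Q/I = 302800 / 0.3690 A = 820500 s.

8.21 × 10⁵ s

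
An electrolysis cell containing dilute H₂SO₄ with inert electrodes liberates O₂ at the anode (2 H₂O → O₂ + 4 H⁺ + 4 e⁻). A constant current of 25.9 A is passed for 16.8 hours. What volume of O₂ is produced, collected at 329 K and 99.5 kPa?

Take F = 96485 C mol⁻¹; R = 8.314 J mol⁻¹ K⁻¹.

Q = I·t = 25.90 A × 60480 s = 1566000 C.
n(e⁻) = Q/F = 1566000 / 96485 = 16.23 mol.
4 electrons are transferred per O₂ molecule, so n(O₂) = 16.23 / 4 = 4.059 mol.
V = nRT/P = (4.059 × 8.314 × 329) / (99.5 × 10³ Pa) = 0.112 m³ = 112 L.

112 L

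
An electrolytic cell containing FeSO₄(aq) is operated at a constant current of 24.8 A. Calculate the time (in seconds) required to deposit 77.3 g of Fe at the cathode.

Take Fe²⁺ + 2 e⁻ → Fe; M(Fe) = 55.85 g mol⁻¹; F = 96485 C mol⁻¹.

10800 s

n(Fe) = m/M = 77.3 / 55.85 = 1.384 mol.
Each Fe atom requires 2 electrons, so n(e⁻) = 2 × 1.384 = 2.768 mol.
Q = n(e⁻)·F = 2.768 × 96485 = 267100 C.
t = Q/I = 267100 / 24.80 A = 10770 s.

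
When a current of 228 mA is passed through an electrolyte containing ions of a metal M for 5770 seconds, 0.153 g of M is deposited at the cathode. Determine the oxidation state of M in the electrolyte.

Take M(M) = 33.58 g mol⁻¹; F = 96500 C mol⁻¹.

+3

Q = I·t = 0.2280 A × 5770.0 s = 1316 C, so n(e⁻) = 1316/96500 = 0.01363 mol.
n(M) deposited = 0.153 / 33.58 = 0.004556 mol.
Electrons per atom = n(e⁻)/n(M) = 0.01363 / 0.004556 = 2.99 ≈ 3, so the ion is M³⁺.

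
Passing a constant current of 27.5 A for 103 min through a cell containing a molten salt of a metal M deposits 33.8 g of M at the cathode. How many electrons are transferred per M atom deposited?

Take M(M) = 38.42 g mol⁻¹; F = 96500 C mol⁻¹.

2

Q = I·t = 27.50 A × 6180.0 s = 170000 C, so n(e⁻) = 170000/96500 = 1.761 mol.
n(M) deposited = 33.8 / 38.42 = 0.8798 mol.
Electrons per atom = n(e⁻)/n(M) = 1.761 / 0.8798 = 2.00 ≈ 2, so the ion is M²⁺.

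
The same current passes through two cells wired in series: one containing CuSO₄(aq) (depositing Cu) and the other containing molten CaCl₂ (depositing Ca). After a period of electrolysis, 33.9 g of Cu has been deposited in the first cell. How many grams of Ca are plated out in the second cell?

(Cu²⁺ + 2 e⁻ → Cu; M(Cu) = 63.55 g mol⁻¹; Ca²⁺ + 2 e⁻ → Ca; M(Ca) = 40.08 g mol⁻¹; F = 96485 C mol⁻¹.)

21.4 g

n(Cu) = 33.9 / 63.55 = 0.5334 mol.
Since Cu²⁺ + 2 e⁻ → Cu, n(e⁻) passed = 2 × 0.5334 = 1.067 mol.
Cells in series carry the same charge, so the same 1.067 mol of electrons passes through cell 2.
Ca²⁺ + 2 e⁻ → Ca, so n(Ca) = 1.067 / 2 = 0.5334 mol.
m(Ca) = 0.5334 × 40.08 = 21.4 g.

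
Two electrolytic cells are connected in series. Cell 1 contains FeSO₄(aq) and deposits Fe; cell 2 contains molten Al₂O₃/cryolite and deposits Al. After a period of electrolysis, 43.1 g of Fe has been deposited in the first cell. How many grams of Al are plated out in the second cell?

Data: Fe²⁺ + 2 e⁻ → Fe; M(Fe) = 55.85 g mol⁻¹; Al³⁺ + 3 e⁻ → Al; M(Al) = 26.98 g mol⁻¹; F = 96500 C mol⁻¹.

13.9 g

n(Fe) = 43.1 / 55.85 = 0.7717 mol.
Since Fe²⁺ + 2 e⁻ → Fe, n(e⁻) passed = 2 × 0.7717 = 1.543 mol.
Cells in series carry the same charge, so the same 1.543 mol of electrons passes through cell 2.
Al³⁺ + 3 e⁻ → Al, so n(Al) = 1.543 / 3 = 0.5145 mol.
m(Al) = 0.5145 × 26.98 = 13.9 g.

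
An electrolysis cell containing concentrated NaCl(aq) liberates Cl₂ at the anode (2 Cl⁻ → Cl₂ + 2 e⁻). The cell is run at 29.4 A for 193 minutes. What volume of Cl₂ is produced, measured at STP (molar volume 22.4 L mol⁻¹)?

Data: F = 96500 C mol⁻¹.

Q = I·t = 29.40 A × 11580 s = 340500 C.
n(e⁻) = Q/F = 340500 / 96500 = 3.528 mol.
2 electrons are transferred per Cl₂ molecule, so n(Cl₂) = 3.528 / 2 = 1.764 mol.
V = n × V_m = 1.764 × 22.4 = 39.5 L.

39.5 L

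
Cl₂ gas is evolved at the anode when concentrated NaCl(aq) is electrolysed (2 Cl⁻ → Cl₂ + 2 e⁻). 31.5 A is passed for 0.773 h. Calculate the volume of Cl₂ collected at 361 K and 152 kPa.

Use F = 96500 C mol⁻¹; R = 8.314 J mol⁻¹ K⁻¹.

Q = I·t = 31.50 A × 2782.8 s = 87660 C.
n(e⁻) = Q/F = 87660 / 96500 = 0.9084 mol.
2 electrons are transferred per Cl₂ molecule, so n(Cl₂) = 0.9084 / 2 = 0.4542 mol.
V = nRT/P = (0.4542 × 8.314 × 361) / (152 × 10³ Pa) = 0.00897 m³ = 8.97 L.

8.97 L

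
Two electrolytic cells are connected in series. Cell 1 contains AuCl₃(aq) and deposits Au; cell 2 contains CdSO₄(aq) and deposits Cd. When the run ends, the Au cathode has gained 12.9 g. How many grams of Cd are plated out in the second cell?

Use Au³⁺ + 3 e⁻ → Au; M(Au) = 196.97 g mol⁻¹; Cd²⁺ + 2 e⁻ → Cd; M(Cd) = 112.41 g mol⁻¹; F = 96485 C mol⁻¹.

11.0 g

n(Au) = 12.9 / 196.97 = 0.06549 mol.
Since Au³⁺ + 3 e⁻ → Au, n(e⁻) passed = 3 × 0.06549 = 0.1965 mol.
Cells in series carry the same charge, so the same 0.1965 mol of electrons passes through cell 2.
Cd²⁺ + 2 e⁻ → Cd, so n(Cd) = 0.1965 / 2 = 0.09824 mol.
m(Cd) = 0.09824 × 112.41 = 11.0 g.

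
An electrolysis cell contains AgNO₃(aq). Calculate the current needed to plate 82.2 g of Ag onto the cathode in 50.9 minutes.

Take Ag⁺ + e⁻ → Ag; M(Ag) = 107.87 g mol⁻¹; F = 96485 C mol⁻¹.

24.1 A

n(Ag) = 82.2 / 107.87 = 0.7620 mol.
n(e⁻) = 1 × 0.7620 = 0.7620 mol.
Q = n(e⁻)·F = 0.7620 × 96485 = 73520 C.
I = Q/t = 73520 / 3054.0 s = 24.1 A.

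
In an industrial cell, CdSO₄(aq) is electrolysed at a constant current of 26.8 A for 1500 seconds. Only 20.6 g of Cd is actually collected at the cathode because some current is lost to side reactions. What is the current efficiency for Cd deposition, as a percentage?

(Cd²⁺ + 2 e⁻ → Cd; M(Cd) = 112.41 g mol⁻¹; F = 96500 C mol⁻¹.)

Q = I·t = 26.80 × 1500.0 = 40200 C; n(e⁻) = 40200/96500 = 0.4166 mol.
Theoretical n(Cd) = n(e⁻)/2 = 0.2083 mol, i.e. m_theo = 0.2083 × 112.41 = 23.41 g.
Efficiency = m_actual / m_theo = 20.6 / 23.41 = 88.0 %.

88.0 %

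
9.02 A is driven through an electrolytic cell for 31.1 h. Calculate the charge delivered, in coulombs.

Q = I·t = 9.020 A × 111960 s = 1.01 × 10⁶ C.

1.01 × 10⁶ C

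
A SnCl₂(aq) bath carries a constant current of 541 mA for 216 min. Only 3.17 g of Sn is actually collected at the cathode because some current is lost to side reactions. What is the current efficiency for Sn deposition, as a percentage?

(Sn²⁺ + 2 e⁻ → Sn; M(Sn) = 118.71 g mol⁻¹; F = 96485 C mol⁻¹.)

73.5 %

Q = I·t = 0.5410 × 12960 = 7011 C; n(e⁻) = 7011/96485 = 0.07267 mol.
Theoretical n(Sn) = n(e⁻)/2 = 0.03633 mol, i.e. m_theo = 0.03633 × 118.71 = 4.313 g.
Efficiency = m_actual / m_theo = 3.17 / 4.313 = 73.5 %.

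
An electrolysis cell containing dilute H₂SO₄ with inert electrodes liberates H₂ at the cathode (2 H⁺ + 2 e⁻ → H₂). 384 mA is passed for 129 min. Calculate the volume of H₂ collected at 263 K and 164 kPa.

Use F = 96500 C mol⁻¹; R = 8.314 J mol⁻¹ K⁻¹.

0.205 L

Q = I·t = 0.3840 A × 7740.0 s = 2972 C.
n(e⁻) = Q/F = 2972 / 96500 = 0.03080 mol.
2 electrons are transferred per H₂ molecule, so n(H₂) = 0.03080 / 2 = 0.01540 mol.
V = nRT/P = (0.01540 × 8.314 × 263) / (164 × 10³ Pa) = 2.05 × 10⁻⁴ m³ = 0.205 L.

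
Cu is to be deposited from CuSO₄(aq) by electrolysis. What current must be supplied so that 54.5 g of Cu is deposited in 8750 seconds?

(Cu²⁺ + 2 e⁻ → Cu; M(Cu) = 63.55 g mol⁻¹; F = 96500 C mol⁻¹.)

18.9 A

n(Cu) = 54.5 / 63.55 = 0.8576 mol.
n(e⁻) = 2 × 0.8576 = 1.715 mol.
Q = n(e⁻)·F = 1.715 × 96500 = 165500 C.
I = Q/t = 165500 / 8750.0 s = 18.9 A.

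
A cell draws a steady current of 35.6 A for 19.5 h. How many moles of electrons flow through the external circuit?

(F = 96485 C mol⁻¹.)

25.9 mol

Q = I·t = 35.60 A × 70200 s = 2499000 C.
n(e⁻) = Q/F = 2499000 / 96485 = 25.9 mol.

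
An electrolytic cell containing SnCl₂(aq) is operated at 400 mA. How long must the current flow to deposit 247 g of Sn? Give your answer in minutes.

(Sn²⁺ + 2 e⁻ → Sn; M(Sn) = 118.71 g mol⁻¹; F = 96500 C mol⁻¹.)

16700 min

n(Sn) = m/M = 247 / 118.71 = 2.081 mol.
Each Sn atom requires 2 electrons, so n(e⁻) = 2 × 2.081 = 4.161 mol.
Q = n(e⁻)·F = 4.161 × 96500 = 401600 C.
t = Q/I = 401600 / 0.4000 A = 1004000 s = 16700 min.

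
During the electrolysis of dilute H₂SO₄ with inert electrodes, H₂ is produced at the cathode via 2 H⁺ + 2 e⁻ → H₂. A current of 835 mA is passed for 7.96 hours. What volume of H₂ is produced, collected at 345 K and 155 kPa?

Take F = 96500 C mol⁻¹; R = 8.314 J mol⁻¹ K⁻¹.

2.29 L

Q = I·t = 0.8350 A × 28656 s = 23930 C.
n(e⁻) = Q/F = 23930 / 96500 = 0.2480 mol.
2 electrons are transferred per H₂ molecule, so n(H₂) = 0.2480 / 2 = 0.1240 mol.
V = nRT/P = (0.1240 × 8.314 × 345) / (155 × 10³ Pa) = 0.00229 m³ = 2.29 L.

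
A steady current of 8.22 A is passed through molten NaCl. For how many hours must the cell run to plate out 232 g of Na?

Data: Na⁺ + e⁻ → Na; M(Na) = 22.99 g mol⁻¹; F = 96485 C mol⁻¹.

n(Na) = m/M = 232 / 22.99 = 10.09 mol.
Each Na atom requires 1 electron, so n(e⁻) = 1 × 10.09 = 10.09 mol.
Q = n(e⁻)·F = 10.09 × 96485 = 973700 C.
t = Q/I = 973700 / 8.220 A = 118500 s = 32.9 h.

32.9 h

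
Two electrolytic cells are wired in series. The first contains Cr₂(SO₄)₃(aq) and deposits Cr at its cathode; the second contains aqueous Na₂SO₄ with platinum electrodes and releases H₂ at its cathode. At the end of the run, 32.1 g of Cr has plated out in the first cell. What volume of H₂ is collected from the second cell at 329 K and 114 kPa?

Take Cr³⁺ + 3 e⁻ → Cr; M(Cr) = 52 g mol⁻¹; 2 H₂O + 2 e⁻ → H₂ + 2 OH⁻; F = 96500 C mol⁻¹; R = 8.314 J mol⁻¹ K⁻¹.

n(Cr) = 32.1 / 52 = 0.6173 mol, so n(e⁻) = 3 × 0.6173 = 1.852 mol.
The cells are in series, so the same 1.852 mol of electrons passes through the second cell.
2 H₂O + 2 e⁻ → H₂ + 2 OH⁻ — 2 mol e⁻ per mol H₂, so n(H₂) = 1.852/2 = 0.9260 mol.
V = nRT/P = (0.9260 × 8.314 × 329) / (114 × 10³) = 0.0222 m³ = 22.2 L.

22.2 L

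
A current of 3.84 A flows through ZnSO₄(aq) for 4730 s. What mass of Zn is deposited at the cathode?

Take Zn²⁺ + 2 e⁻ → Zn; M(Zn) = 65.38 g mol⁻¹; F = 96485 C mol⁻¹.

Q = I·t = 3.840 A × 4730.0 s = 18160 C.
n(e⁻) = Q/F = 18160 / 96485 = 0.1882 mol.
Zn²⁺ + 2 e⁻ → Zn, so n(Zn) = n(e⁻)/2 = 0.09412 mol.
m = n·M = 0.09412 × 65.38 = 6.15 g.

6.15 g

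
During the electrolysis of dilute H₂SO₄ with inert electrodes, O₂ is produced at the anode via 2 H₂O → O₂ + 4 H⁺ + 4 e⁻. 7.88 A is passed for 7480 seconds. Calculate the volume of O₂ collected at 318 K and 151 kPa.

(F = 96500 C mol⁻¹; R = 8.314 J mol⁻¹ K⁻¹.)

2.67 L

Q = I·t = 7.880 A × 7480.0 s = 58940 C.
n(e⁻) = Q/F = 58940 / 96500 = 0.6108 mol.
4 electrons are transferred per O₂ molecule, so n(O₂) = 0.6108 / 4 = 0.1527 mol.
V = nRT/P = (0.1527 × 8.314 × 318) / (151 × 10³ Pa) = 0.00267 m³ = 2.67 L.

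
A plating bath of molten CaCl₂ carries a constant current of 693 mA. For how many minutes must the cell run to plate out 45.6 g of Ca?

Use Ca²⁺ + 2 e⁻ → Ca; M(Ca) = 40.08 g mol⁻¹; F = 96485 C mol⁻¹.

5280 min

n(Ca) = m/M = 45.6 / 40.08 = 1.138 mol.
Each Ca atom requires 2 electrons, so n(e⁻) = 2 × 1.138 = 2.275 mol.
Q = n(e⁻)·F = 2.275 × 96485 = 219500 C.
t = Q/I = 219500 / 0.6930 A = 316800 s = 5280 min.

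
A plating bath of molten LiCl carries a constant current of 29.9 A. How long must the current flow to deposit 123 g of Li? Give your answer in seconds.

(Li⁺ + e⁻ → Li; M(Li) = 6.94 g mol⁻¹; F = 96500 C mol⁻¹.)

n(Li) = m/M = 123 / 6.94 = 17.72 mol.
Each Li atom requires 1 electron, so n(e⁻) = 1 × 17.72 = 17.72 mol.
Q = n(e⁻)·F = 17.72 × 96500 = 1710000 C.
t = Q/I = 1710000 / 29.90 A = 57200 s.

57200 s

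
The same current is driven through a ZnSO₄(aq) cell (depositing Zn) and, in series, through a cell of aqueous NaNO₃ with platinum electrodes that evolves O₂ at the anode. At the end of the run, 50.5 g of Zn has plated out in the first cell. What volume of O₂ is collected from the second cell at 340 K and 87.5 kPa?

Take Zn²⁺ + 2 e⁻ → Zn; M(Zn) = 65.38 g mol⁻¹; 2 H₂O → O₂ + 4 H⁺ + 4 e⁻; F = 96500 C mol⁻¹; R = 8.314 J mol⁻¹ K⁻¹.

n(Zn) = 50.5 / 65.38 = 0.7724 mol, so n(e⁻) = 2 × 0.7724 = 1.545 mol.
The cells are in series, so the same 1.545 mol of electrons passes through the second cell.
2 H₂O → O₂ + 4 H⁺ + 4 e⁻ — 4 mol e⁻ per mol O₂, so n(O₂) = 1.545/4 = 0.3862 mol.
V = nRT/P = (0.3862 × 8.314 × 340) / (87.5 × 10³) = 0.0125 m³ = 12.5 L.

12.5 L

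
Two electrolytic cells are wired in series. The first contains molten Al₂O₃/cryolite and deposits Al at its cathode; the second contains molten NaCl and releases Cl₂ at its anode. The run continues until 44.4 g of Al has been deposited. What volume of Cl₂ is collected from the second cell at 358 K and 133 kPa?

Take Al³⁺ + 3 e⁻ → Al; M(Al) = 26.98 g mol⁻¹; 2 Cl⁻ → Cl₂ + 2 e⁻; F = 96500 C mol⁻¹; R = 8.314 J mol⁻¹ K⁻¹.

n(Al) = 44.4 / 26.98 = 1.646 mol, so n(e⁻) = 3 × 1.646 = 4.937 mol.
The cells are in series, so the same 4.937 mol of electrons passes through the second cell.
2 Cl⁻ → Cl₂ + 2 e⁻ — 2 mol e⁻ per mol Cl₂, so n(Cl₂) = 4.937/2 = 2.468 mol.
V = nRT/P = (2.468 × 8.314 × 358) / (133 × 10³) = 0.0552 m³ = 55.2 L.

55.2 L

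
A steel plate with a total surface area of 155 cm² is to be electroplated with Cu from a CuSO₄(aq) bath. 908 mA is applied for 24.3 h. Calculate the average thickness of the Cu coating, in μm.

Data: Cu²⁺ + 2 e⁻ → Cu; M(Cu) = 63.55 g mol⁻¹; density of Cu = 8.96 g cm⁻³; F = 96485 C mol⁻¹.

188 μm

Q = I·t = 0.9080 × 87480 = 79430 C; n(e⁻) = 0.8233 mol.
n(Cu) = n(e⁻)/2 = 0.4116 mol, so m = 0.4116 × 63.55 = 26.16 g.
Volume = m/ρ = 26.16 / 8.96 = 2.920 cm³.
Thickness = V/A = 2.920 / 155 = 0.0188 cm = 188 μm.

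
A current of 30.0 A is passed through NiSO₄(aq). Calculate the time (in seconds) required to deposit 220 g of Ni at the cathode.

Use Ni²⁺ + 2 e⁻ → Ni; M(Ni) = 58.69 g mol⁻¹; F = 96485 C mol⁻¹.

24100 s

n(Ni) = m/M = 220 / 58.69 = 3.749 mol.
Each Ni atom requires 2 electrons, so n(e⁻) = 2 × 3.749 = 7.497 mol.
Q = n(e⁻)·F = 7.497 × 96485 = 723300 C.
t = Q/I = 723300 / 30.00 A = 24110 s.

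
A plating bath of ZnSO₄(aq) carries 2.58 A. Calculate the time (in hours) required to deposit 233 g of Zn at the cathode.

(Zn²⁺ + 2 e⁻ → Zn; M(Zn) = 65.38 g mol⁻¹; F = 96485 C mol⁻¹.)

n(Zn) = m/M = 233 / 65.38 = 3.564 mol.
Each Zn atom requires 2 electrons, so n(e⁻) = 2 × 3.564 = 7.128 mol.
Q = n(e⁻)·F = 7.128 × 96485 = 687700 C.
t = Q/I = 687700 / 2.580 A = 266600 s = 74.0 h.

74.0 h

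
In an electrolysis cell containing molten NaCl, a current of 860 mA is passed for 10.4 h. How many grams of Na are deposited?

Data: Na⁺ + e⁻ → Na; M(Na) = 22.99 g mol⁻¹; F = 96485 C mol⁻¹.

Q = I·t = 0.8600 A × 37440 s = 32200 C.
n(e⁻) = Q/F = 32200 / 96485 = 0.3337 mol.
Na⁺ + e⁻ → Na, so n(Na) = n(e⁻)/1 = 0.3337 mol.
m = n·M = 0.3337 × 22.99 = 7.67 g.

7.67 g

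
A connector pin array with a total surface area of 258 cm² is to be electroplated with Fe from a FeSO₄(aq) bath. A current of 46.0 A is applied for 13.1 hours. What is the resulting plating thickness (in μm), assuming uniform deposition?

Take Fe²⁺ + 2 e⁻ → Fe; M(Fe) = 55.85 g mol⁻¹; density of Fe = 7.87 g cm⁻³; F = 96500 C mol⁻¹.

Q = I·t = 46.00 × 47160 = 2169000 C; n(e⁻) = 22.48 mol.
n(Fe) = n(e⁻)/2 = 11.24 mol, so m = 11.24 × 55.85 = 627.8 g.
Volume = m/ρ = 627.8 / 7.87 = 79.77 cm³.
Thickness = V/A = 79.77 / 258 = 0.309 cm = 3090 μm.

3090 μm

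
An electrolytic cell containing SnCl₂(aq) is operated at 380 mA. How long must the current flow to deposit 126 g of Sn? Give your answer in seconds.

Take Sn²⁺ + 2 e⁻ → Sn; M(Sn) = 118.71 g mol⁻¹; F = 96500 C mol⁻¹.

5.39 × 10⁵ s

n(Sn) = m/M = 126 / 118.71 = 1.061 mol.
Each Sn atom requires 2 electrons, so n(e⁻) = 2 × 1.061 = 2.123 mol.
Q = n(e⁻)·F = 2.123 × 96500 = 204900 C.
t = Q/I = 204900 / 0.3800 A = 539100 s.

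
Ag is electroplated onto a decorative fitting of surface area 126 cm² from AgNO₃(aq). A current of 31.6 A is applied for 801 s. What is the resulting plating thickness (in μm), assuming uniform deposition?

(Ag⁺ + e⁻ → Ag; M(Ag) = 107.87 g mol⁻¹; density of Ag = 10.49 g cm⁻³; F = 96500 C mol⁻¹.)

Q = I·t = 31.60 × 801.00 = 25310 C; n(e⁻) = 0.2623 mol.
n(Ag) = n(e⁻)/1 = 0.2623 mol, so m = 0.2623 × 107.87 = 28.29 g.
Volume = m/ρ = 28.29 / 10.49 = 2.697 cm³.
Thickness = V/A = 2.697 / 126 = 0.0214 cm = 214 μm.

214 μm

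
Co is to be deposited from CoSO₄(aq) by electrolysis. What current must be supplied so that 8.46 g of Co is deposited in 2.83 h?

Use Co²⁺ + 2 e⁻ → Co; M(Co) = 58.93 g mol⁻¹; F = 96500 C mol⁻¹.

2.72 A

n(Co) = 8.46 / 58.93 = 0.1436 mol.
n(e⁻) = 2 × 0.1436 = 0.2871 mol.
Q = n(e⁻)·F = 0.2871 × 96500 = 27710 C.
I = Q/t = 27710 / 10188 s = 2.72 A.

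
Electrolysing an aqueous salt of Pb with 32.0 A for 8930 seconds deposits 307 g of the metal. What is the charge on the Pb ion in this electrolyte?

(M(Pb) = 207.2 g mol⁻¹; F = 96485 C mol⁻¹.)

+2

Q = I·t = 32.00 A × 8930.0 s = 285800 C, so n(e⁻) = 285800/96485 = 2.962 mol.
n(Pb) deposited = 307 / 207.2 = 1.482 mol.
Electrons per atom = n(e⁻)/n(Pb) = 2.962 / 1.482 = 2.00 ≈ 2, so the ion is Pb²⁺.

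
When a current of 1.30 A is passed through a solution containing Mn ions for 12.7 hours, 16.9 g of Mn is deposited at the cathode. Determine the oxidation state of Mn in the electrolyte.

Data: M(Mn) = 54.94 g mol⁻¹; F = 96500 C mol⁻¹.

Q = I·t = 1.300 A × 45720 s = 59440 C, so n(e⁻) = 59440/96500 = 0.6159 mol.
n(Mn) deposited = 16.9 / 54.94 = 0.3076 mol.
Electrons per atom = n(e⁻)/n(Mn) = 0.6159 / 0.3076 = 2.00 ≈ 2, so the ion is Mn²⁺.

+2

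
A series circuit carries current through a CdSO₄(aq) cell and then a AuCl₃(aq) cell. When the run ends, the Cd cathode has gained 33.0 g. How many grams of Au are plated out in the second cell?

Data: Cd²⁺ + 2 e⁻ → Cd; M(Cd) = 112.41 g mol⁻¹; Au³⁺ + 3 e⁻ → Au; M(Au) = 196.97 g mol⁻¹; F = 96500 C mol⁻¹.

38.5 g

n(Cd) = 33.0 / 112.41 = 0.2936 mol.
Since Cd²⁺ + 2 e⁻ → Cd, n(e⁻) passed = 2 × 0.2936 = 0.5871 mol.
Cells in series carry the same charge, so the same 0.5871 mol of electrons passes through cell 2.
Au³⁺ + 3 e⁻ → Au, so n(Au) = 0.5871 / 3 = 0.1957 mol.
m(Au) = 0.1957 × 196.97 = 38.5 g.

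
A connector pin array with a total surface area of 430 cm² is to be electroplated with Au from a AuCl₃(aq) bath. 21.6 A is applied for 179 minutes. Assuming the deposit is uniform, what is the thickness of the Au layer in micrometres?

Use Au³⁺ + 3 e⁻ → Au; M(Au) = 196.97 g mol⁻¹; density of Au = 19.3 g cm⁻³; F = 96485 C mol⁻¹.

190 μm

Q = I·t = 21.60 × 10740 = 232000 C; n(e⁻) = 2.404 mol.
n(Au) = n(e⁻)/3 = 0.8015 mol, so m = 0.8015 × 196.97 = 157.9 g.
Volume = m/ρ = 157.9 / 19.3 = 8.179 cm³.
Thickness = V/A = 8.179 / 430 = 0.0190 cm = 190 μm.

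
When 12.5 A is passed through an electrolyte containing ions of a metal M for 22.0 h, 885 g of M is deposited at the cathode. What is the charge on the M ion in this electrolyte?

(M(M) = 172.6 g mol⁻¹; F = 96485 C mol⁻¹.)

Q = I·t = 12.50 A × 79200 s = 990000 C, so n(e⁻) = 990000/96485 = 10.26 mol.
n(M) deposited = 885 / 172.6 = 5.127 mol.
Electrons per atom = n(e⁻)/n(M) = 10.26 / 5.127 = 2.00 ≈ 2, so the ion is M²⁺.

+2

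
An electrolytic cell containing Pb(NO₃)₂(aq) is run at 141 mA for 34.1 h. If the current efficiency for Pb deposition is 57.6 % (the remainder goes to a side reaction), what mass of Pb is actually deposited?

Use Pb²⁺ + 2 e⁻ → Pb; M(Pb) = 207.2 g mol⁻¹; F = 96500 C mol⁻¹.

Q = I·t = 0.1410 × 122760 = 17310 C.
n(e⁻) = 17310/96500 = 0.1794 mol; theoretically n(Pb) = 0.1794/2 = 0.08968 mol, m_theo = 18.58 g.
At 57.6 % efficiency, m_actual = 0.576 × 18.58 = 10.7 g.

10.7 g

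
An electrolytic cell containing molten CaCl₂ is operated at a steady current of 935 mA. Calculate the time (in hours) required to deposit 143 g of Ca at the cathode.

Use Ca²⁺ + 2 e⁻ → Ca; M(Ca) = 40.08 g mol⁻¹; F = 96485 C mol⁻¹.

205 h

n(Ca) = m/M = 143 / 40.08 = 3.568 mol.
Each Ca atom requires 2 electrons, so n(e⁻) = 2 × 3.568 = 7.136 mol.
Q = n(e⁻)·F = 7.136 × 96485 = 688500 C.
t = Q/I = 688500 / 0.9350 A = 736400 s = 205 h.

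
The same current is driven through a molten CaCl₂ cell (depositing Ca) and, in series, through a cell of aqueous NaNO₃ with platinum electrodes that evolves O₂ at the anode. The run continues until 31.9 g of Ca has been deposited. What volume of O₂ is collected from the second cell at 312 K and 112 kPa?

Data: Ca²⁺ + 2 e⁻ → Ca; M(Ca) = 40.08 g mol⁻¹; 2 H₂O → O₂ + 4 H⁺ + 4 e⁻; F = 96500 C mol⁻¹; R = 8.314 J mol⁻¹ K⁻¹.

n(Ca) = 31.9 / 40.08 = 0.7959 mol, so n(e⁻) = 2 × 0.7959 = 1.592 mol.
The cells are in series, so the same 1.592 mol of electrons passes through the second cell.
2 H₂O → O₂ + 4 H⁺ + 4 e⁻ — 4 mol e⁻ per mol O₂, so n(O₂) = 1.592/4 = 0.3980 mol.
V = nRT/P = (0.3980 × 8.314 × 312) / (112 × 10³) = 0.00922 m³ = 9.22 L.

9.22 L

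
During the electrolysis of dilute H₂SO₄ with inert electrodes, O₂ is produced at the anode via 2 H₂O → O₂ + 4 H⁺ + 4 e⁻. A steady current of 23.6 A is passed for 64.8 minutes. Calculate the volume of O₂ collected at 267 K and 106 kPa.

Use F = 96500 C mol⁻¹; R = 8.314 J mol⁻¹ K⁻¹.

Q = I·t = 23.60 A × 3888.0 s = 91760 C.
n(e⁻) = Q/F = 91760 / 96500 = 0.9508 mol.
4 electrons are transferred per O₂ molecule, so n(O₂) = 0.9508 / 4 = 0.2377 mol.
V = nRT/P = (0.2377 × 8.314 × 267) / (106 × 10³ Pa) = 0.00498 m³ = 4.98 L.

4.98 L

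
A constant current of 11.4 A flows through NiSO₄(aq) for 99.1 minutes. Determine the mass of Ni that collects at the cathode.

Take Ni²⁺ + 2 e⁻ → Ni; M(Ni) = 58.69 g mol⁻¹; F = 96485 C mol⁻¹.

20.6 g

Q = I·t = 11.40 A × 5946.0 s = 67780 C.
n(e⁻) = Q/F = 67780 / 96485 = 0.7025 mol.
Ni²⁺ + 2 e⁻ → Ni, so n(Ni) = n(e⁻)/2 = 0.3513 mol.
m = n·M = 0.3513 × 58.69 = 20.6 g.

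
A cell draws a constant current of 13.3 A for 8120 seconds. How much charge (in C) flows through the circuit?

Q = I·t = 13.30 A × 8120.0 s = 1.08 × 10⁵ C.

1.08 × 10⁵ C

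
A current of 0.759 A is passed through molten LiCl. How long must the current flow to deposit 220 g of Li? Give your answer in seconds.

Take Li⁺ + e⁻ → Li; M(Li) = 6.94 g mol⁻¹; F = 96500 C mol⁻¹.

4.03 × 10⁶ s

n(Li) = m/M = 220 / 6.94 = 31.70 mol.
Each Li atom requires 1 electron, so n(e⁻) = 1 × 31.70 = 31.70 mol.
Q = n(e⁻)·F = 31.70 × 96500 = 3059000 C.
t = Q/I = 3059000 / 0.7590 A = 4030000 s.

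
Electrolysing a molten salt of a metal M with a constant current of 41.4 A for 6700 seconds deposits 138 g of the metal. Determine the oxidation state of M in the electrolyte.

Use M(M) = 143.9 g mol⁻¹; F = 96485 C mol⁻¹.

+3

Q = I·t = 41.40 A × 6700.0 s = 277400 C, so n(e⁻) = 277400/96485 = 2.875 mol.
n(M) deposited = 138 / 143.9 = 0.9590 mol.
Electrons per atom = n(e⁻)/n(M) = 2.875 / 0.9590 = 3.00 ≈ 3, so the ion is M³⁺.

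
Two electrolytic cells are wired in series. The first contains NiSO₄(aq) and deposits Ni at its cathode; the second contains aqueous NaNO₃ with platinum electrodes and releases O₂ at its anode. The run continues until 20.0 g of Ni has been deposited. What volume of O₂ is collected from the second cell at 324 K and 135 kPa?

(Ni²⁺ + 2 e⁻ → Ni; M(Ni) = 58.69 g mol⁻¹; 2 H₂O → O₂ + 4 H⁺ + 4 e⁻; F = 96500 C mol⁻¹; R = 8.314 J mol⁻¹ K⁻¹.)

3.40 L

n(Ni) = 20.0 / 58.69 = 0.3408 mol, so n(e⁻) = 2 × 0.3408 = 0.6815 mol.
The cells are in series, so the same 0.6815 mol of electrons passes through the second cell.
2 H₂O → O₂ + 4 H⁺ + 4 e⁻ — 4 mol e⁻ per mol O₂, so n(O₂) = 0.6815/4 = 0.1704 mol.
V = nRT/P = (0.1704 × 8.314 × 324) / (135 × 10³) = 0.00340 m³ = 3.40 L.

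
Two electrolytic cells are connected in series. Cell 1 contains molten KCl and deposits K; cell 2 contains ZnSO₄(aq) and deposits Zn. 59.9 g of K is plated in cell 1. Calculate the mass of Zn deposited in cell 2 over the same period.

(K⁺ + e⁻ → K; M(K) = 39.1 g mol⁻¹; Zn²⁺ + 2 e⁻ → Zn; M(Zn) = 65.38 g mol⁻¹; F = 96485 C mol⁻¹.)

n(K) = 59.9 / 39.1 = 1.532 mol.
Since K⁺ + e⁻ → K, n(e⁻) passed = 1 × 1.532 = 1.532 mol.
Cells in series carry the same charge, so the same 1.532 mol of electrons passes through cell 2.
Zn²⁺ + 2 e⁻ → Zn, so n(Zn) = 1.532 / 2 = 0.7660 mol.
m(Zn) = 0.7660 × 65.38 = 50.1 g.

50.1 g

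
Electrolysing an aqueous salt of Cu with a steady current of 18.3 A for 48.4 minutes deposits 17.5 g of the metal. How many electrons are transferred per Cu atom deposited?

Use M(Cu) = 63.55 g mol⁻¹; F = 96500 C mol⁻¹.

Q = I·t = 18.30 A × 2904.0 s = 53140 C, so n(e⁻) = 53140/96500 = 0.5507 mol.
n(Cu) deposited = 17.5 / 63.55 = 0.2754 mol.
Electrons per atom = n(e⁻)/n(Cu) = 0.5507 / 0.2754 = 2.00 ≈ 2, so the ion is Cu²⁺.

2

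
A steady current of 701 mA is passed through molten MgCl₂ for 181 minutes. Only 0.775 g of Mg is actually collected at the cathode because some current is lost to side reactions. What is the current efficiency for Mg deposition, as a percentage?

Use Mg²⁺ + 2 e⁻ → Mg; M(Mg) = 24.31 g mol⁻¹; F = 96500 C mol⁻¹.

Q = I·t = 0.7010 × 10860 = 7613 C; n(e⁻) = 7613/96500 = 0.07889 mol.
Theoretical n(Mg) = n(e⁻)/2 = 0.03944 mol, i.e. m_theo = 0.03944 × 24.31 = 0.9589 g.
Efficiency = m_actual / m_theo = 0.775 / 0.9589 = 80.8 %.

80.8 %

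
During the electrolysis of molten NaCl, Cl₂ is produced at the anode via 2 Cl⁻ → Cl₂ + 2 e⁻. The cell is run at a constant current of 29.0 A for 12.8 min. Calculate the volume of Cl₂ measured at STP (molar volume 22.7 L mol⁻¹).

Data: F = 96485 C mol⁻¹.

Q = I·t = 29.00 A × 768.00 s = 22270 C.
n(e⁻) = Q/F = 22270 / 96485 = 0.2308 mol.
2 electrons are transferred per Cl₂ molecule, so n(Cl₂) = 0.2308 / 2 = 0.1154 mol.
V = n × V_m = 0.1154 × 22.7 = 2.62 L.

2.62 L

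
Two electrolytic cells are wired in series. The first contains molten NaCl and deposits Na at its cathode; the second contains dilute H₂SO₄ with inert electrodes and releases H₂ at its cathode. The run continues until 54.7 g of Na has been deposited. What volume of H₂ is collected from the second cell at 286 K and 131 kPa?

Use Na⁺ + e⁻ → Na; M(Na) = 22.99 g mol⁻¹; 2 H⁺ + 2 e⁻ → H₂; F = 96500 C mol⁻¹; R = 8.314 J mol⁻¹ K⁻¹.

21.6 L

n(Na) = 54.7 / 22.99 = 2.379 mol, so n(e⁻) = 1 × 2.379 = 2.379 mol.
The cells are in series, so the same 2.379 mol of electrons passes through the second cell.
2 H⁺ + 2 e⁻ → H₂ — 2 mol e⁻ per mol H₂, so n(H₂) = 2.379/2 = 1.190 mol.
V = nRT/P = (1.190 × 8.314 × 286) / (131 × 10³) = 0.0216 m³ = 21.6 L.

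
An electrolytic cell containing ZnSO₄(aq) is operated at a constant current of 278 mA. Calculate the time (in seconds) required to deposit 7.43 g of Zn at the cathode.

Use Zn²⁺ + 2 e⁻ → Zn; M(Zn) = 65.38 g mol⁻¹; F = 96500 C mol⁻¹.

78900 s

n(Zn) = m/M = 7.43 / 65.38 = 0.1136 mol.
Each Zn atom requires 2 electrons, so n(e⁻) = 2 × 0.1136 = 0.2273 mol.
Q = n(e⁻)·F = 0.2273 × 96500 = 21930 C.
t = Q/I = 21930 / 0.2780 A = 78900 s.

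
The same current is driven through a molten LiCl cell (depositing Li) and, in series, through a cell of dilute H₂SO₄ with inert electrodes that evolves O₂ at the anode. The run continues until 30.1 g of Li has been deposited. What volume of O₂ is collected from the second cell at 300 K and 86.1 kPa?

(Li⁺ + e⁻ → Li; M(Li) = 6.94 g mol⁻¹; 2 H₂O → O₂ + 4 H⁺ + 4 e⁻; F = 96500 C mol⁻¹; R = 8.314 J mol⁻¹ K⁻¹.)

n(Li) = 30.1 / 6.94 = 4.337 mol, so n(e⁻) = 1 × 4.337 = 4.337 mol.
The cells are in series, so the same 4.337 mol of electrons passes through the second cell.
2 H₂O → O₂ + 4 H⁺ + 4 e⁻ — 4 mol e⁻ per mol O₂, so n(O₂) = 4.337/4 = 1.084 mol.
V = nRT/P = (1.084 × 8.314 × 300) / (86.1 × 10³) = 0.0314 m³ = 31.4 L.

31.4 L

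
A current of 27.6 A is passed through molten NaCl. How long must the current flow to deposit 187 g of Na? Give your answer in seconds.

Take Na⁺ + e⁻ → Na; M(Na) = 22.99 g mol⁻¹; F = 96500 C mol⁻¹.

n(Na) = m/M = 187 / 22.99 = 8.134 mol.
Each Na atom requires 1 electron, so n(e⁻) = 1 × 8.134 = 8.134 mol.
Q = n(e⁻)·F = 8.134 × 96500 = 784900 C.
t = Q/I = 784900 / 27.60 A = 28440 s.

28400 s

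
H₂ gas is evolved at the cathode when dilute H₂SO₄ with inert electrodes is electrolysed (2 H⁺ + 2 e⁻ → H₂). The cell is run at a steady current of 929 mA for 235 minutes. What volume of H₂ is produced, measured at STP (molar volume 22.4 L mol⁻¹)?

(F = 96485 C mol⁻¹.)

1.52 L

Q = I·t = 0.9290 A × 14100 s = 13100 C.
n(e⁻) = Q/F = 13100 / 96485 = 0.1358 mol.
2 electrons are transferred per H₂ molecule, so n(H₂) = 0.1358 / 2 = 0.06788 mol.
V = n × V_m = 0.06788 × 22.4 = 1.52 L.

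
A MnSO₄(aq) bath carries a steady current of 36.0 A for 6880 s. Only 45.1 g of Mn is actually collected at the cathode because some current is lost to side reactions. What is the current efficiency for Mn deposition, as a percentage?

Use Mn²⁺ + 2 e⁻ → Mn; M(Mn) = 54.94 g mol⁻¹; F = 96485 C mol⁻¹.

64.0 %

Q = I·t = 36.00 × 6880.0 = 247700 C; n(e⁻) = 247700/96485 = 2.567 mol.
Theoretical n(Mn) = n(e⁻)/2 = 1.284 mol, i.e. m_theo = 1.284 × 54.94 = 70.52 g.
Efficiency = m_actual / m_theo = 45.1 / 70.52 = 64.0 %.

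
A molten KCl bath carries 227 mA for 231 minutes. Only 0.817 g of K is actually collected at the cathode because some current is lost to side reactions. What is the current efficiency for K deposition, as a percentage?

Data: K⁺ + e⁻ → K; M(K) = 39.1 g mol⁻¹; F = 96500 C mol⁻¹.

64.1 %

Q = I·t = 0.2270 × 13860 = 3146 C; n(e⁻) = 3146/96500 = 0.03260 mol.
Theoretical n(K) = n(e⁻)/1 = 0.03260 mol, i.e. m_theo = 0.03260 × 39.1 = 1.275 g.
Efficiency = m_actual / m_theo = 0.817 / 1.275 = 64.1 %.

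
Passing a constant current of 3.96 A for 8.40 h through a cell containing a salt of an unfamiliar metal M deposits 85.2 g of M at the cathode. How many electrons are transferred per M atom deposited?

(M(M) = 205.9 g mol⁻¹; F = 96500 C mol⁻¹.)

Q = I·t = 3.960 A × 30240 s = 119800 C, so n(e⁻) = 119800/96500 = 1.241 mol.
n(M) deposited = 85.2 / 205.9 = 0.4138 mol.
Electrons per atom = n(e⁻)/n(M) = 1.241 / 0.4138 = 3.00 ≈ 3, so the ion is M³⁺.

3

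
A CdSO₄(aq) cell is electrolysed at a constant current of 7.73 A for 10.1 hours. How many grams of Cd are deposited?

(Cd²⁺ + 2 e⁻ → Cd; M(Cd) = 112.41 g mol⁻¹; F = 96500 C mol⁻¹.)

Q = I·t = 7.730 A × 36360 s = 281100 C.
n(e⁻) = Q/F = 281100 / 96500 = 2.913 mol.
Cd²⁺ + 2 e⁻ → Cd, so n(Cd) = n(e⁻)/2 = 1.456 mol.
m = n·M = 1.456 × 112.41 = 164 g.

164 g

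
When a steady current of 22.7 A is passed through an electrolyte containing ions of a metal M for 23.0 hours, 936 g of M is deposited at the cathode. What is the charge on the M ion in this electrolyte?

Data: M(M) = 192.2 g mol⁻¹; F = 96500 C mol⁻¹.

+4

Q = I·t = 22.70 A × 82800 s = 1880000 C, so n(e⁻) = 1880000/96500 = 19.48 mol.
n(M) deposited = 936 / 192.2 = 4.870 mol.
Electrons per atom = n(e⁻)/n(M) = 19.48 / 4.870 = 4.00 ≈ 4, so the ion is M⁴⁺.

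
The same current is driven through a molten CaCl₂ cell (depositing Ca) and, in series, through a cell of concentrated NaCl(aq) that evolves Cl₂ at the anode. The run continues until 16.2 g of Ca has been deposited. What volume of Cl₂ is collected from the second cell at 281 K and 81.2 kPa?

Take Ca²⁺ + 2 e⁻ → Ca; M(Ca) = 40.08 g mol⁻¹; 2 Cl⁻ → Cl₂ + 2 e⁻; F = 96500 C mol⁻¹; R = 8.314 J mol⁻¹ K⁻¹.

n(Ca) = 16.2 / 40.08 = 0.4042 mol, so n(e⁻) = 2 × 0.4042 = 0.8084 mol.
The cells are in series, so the same 0.8084 mol of electrons passes through the second cell.
2 Cl⁻ → Cl₂ + 2 e⁻ — 2 mol e⁻ per mol Cl₂, so n(Cl₂) = 0.8084/2 = 0.4042 mol.
V = nRT/P = (0.4042 × 8.314 × 281) / (81.2 × 10³) = 0.0116 m³ = 11.6 L.

11.6 L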